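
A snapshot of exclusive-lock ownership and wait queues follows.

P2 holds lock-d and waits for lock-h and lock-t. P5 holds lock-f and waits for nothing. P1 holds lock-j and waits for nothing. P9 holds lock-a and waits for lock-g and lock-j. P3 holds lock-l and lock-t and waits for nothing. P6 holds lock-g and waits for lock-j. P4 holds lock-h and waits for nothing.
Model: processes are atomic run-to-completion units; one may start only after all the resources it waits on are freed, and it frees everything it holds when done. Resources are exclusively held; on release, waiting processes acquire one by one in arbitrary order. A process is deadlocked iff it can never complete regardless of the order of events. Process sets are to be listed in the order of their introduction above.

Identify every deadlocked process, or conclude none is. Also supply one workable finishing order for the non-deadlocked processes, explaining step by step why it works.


No process is deadlocked.
Key observation: there is no circular wait here — follow any chain and it reaches a process that is free to run now.
One completion order for the rest: P5, P1, P6, P4, P9, P3, P2.
Walking it through:
  run P5 (it waits on nothing); releases lock-f
  run P1 (it waits on nothing); releases lock-j
  P6: everything it awaited (lock-j) is free; runs, freeing lock-g
  run P4 (it waits on nothing); releases lock-h
  P9: everything it awaited (lock-g and lock-j) is free; runs, freeing lock-a
  run P3 (it waits on nothing); releases lock-l and lock-t
  P2: everything it awaited (lock-h and lock-t) is free; runs, freeing lock-d


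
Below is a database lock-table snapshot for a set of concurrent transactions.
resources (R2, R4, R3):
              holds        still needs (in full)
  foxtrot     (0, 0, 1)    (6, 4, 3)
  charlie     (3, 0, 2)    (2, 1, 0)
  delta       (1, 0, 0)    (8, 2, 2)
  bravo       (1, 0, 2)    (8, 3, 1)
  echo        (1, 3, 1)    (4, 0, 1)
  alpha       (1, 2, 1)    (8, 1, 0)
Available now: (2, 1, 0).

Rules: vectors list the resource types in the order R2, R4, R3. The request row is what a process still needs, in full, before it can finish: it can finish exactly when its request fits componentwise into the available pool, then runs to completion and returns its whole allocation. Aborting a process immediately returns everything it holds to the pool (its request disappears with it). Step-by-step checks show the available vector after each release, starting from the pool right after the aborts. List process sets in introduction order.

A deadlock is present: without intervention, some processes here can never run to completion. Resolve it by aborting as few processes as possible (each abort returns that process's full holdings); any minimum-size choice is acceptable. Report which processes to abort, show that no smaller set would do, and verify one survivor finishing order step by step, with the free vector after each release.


The answer: abort bravo and alpha.
Key observation: no ordering could ever have run delta before the abort of bravo and alpha; with (2, 2, 3) back in the pool it fits at step 4.
No one abort is enough; case by case: foxtrot alone leaves delta blocked (short on R2); charlie alone leaves delta blocked (short on R2); delta alone leaves bravo blocked (short on R2); bravo alone leaves delta blocked (short on R2); echo alone leaves delta blocked (short on R2); alpha alone leaves delta blocked (short on R2).
One survivor order: echo, charlie, foxtrot, delta. Verifying each step (post-abort pool first):
  pool = (4, 3, 3)
  run echo (needs (4, 0, 1), free (4, 3, 3)); after release of (1, 3, 1) the pool is (5, 6, 4)
  run charlie (needs (2, 1, 0), free (5, 6, 4)); after release of (3, 0, 2) the pool is (8, 6, 6)
  run foxtrot (needs (6, 4, 3), free (8, 6, 6)); after release of (0, 0, 1) the pool is (8, 6, 7)
  run delta (needs (8, 2, 2), free (8, 6, 7)); after release of (1, 0, 0) the pool is (9, 6, 7)


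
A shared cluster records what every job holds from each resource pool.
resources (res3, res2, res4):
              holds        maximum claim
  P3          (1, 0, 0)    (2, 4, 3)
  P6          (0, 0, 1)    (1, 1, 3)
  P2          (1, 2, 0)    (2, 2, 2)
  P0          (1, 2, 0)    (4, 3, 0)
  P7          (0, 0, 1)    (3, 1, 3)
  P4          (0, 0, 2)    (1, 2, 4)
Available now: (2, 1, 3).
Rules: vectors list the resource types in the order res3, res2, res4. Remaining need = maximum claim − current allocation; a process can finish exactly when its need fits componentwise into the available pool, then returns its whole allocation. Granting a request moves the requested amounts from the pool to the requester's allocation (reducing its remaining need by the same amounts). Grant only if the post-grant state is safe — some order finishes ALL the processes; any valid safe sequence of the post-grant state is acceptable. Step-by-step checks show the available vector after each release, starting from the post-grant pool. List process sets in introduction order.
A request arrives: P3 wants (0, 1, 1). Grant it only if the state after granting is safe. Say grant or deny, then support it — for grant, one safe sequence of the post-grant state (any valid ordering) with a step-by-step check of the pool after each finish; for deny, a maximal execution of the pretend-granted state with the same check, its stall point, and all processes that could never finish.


GRANT: granting preserves safety; a valid post-grant sequence is P2, P0, P7, P3, P6, P4.
Key observation: the grant leaves (2, 0, 2) free — enough for P2, whose release restarts the cascade.
Step-by-step check of the post-grant state:
  pool = (2, 0, 2)
  P2: need (1, 0, 2) fits (2, 0, 2); releases (1, 2, 0), pool now (3, 2, 2)
  P0: need (3, 1, 0) fits (3, 2, 2); releases (1, 2, 0), pool now (4, 4, 2)
  P7: need (3, 1, 2) fits (4, 4, 2); releases (0, 0, 1), pool now (4, 4, 3)
  P3: need (1, 3, 2) fits (4, 4, 3); releases (1, 1, 1), pool now (5, 5, 4)
  P6: need (1, 1, 2) fits (5, 5, 4); releases (0, 0, 1), pool now (5, 5, 5)
  P4: need (1, 2, 2) fits (5, 5, 5); releases (0, 0, 2), pool now (5, 5, 7)


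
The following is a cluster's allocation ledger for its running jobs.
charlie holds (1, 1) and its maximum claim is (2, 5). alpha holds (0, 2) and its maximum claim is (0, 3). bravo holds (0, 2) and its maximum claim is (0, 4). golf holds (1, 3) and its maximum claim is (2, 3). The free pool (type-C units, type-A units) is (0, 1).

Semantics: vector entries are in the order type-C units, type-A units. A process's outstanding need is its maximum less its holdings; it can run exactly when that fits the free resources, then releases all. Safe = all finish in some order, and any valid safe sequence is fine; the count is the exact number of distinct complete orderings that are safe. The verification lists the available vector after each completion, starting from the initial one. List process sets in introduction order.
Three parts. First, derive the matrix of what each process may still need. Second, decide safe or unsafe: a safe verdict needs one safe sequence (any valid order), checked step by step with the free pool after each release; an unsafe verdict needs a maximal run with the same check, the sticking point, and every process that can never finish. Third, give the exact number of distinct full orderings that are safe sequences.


(1) Outstanding need per process (order type-C units, type-A units):
  charlie: (1, 4)
  alpha: (0, 1)
  bravo: (0, 2)
  golf: (1, 0)
(2) UNSAFE.
Key observation: alpha, bravo can finish, but then (0, 5) is all there is, and the blocked group's type-C units demands exceed it.
Going as far as possible: alpha, bravo; after that, nothing fits. Check, step by step:
  pool = (0, 1)
  run alpha (needs (0, 1), free (0, 1)); after release of (0, 2) the pool is (0, 3)
  run bravo (needs (0, 2), free (0, 3)); after release of (0, 2) the pool is (0, 5)
  charlie still needs (1, 4) but only (0, 5) is free — short on type-C units
  golf still needs (1, 0) but only (0, 5) is free — short on type-C units
Processes that can never finish: charlie and golf.
(3) Exactly 0 of the possible complete orderings are safe sequences.


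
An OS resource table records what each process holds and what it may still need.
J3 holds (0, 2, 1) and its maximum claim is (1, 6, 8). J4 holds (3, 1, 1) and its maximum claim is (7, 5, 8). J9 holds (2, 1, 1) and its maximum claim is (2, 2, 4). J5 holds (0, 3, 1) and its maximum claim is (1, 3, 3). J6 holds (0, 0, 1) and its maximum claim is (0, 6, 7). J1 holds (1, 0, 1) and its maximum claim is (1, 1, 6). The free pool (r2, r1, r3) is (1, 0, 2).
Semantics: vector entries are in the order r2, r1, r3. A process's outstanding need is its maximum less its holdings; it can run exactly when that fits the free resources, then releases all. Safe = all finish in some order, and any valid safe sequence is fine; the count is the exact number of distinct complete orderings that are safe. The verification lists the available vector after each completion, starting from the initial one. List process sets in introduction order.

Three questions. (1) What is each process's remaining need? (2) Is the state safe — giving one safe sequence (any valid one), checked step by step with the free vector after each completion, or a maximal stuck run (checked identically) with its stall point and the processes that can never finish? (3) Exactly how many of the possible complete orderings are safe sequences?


(1) Need matrix, components ordered r2, r1, r3:
  J3: (1, 4, 7)
  J4: (4, 4, 7)
  J9: (0, 1, 3)
  J5: (1, 0, 2)
  J6: (0, 6, 6)
  J1: (0, 1, 5)
(2) UNSAFE — no complete ordering exists.
Key observation: no order helps: past J5, J9, the free pool tops out at (3, 4, 4), below what each blocked process needs in r3.
A maximal execution: J5, J9 — then nothing else fits. Walking it through:
  pool = (1, 0, 2)
  run J5 (needs (1, 0, 2), free (1, 0, 2)); after release of (0, 3, 1) the pool is (1, 3, 3)
  run J9 (needs (0, 1, 3), free (1, 3, 3)); after release of (2, 1, 1) the pool is (3, 4, 4)
  J3 still needs (1, 4, 7) but only (3, 4, 4) is free — short on r3
  J4 still needs (4, 4, 7) but only (3, 4, 4) is free — short on r2 and r3
  J6 still needs (0, 6, 6) but only (3, 4, 4) is free — short on r1 and r3
  J1 still needs (0, 1, 5) but only (3, 4, 4) is free — short on r3
Processes that can never finish: J3, J4, J6 and J1.
(3) Exactly 0 of the possible complete orderings are safe sequences.


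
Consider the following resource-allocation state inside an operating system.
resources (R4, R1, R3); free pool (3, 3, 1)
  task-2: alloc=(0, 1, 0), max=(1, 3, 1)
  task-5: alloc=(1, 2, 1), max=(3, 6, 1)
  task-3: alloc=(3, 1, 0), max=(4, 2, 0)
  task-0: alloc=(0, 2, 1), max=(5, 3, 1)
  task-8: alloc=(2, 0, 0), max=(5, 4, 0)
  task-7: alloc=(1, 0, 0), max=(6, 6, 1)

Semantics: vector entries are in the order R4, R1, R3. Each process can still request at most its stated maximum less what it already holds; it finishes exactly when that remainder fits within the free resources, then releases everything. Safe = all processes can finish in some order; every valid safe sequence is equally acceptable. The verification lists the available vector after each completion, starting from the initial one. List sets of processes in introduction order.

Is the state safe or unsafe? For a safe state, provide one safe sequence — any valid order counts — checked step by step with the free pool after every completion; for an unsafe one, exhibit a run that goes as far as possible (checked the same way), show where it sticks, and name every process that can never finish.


SAFE. One safe sequence: task-3, task-8, task-2, task-0, task-7, task-5.
Key observation: task-8 is the earliest step where a requested resource binds exactly: need (3, 4, 0), pool (6, 4, 1) at its turn.
Check, step by step:
  pool = (3, 3, 1)
  task-3: need (1, 1, 0) fits (3, 3, 1); releases (3, 1, 0), pool now (6, 4, 1)
  task-8: need (3, 4, 0) fits (6, 4, 1); releases (2, 0, 0), pool now (8, 4, 1)
  task-2: need (1, 2, 1) fits (8, 4, 1); releases (0, 1, 0), pool now (8, 5, 1)
  task-0: need (5, 1, 0) fits (8, 5, 1); releases (0, 2, 1), pool now (8, 7, 2)
  task-7: need (5, 6, 1) fits (8, 7, 2); releases (1, 0, 0), pool now (9, 7, 2)
  task-5: need (2, 4, 0) fits (9, 7, 2); releases (1, 2, 1), pool now (10, 9, 3)


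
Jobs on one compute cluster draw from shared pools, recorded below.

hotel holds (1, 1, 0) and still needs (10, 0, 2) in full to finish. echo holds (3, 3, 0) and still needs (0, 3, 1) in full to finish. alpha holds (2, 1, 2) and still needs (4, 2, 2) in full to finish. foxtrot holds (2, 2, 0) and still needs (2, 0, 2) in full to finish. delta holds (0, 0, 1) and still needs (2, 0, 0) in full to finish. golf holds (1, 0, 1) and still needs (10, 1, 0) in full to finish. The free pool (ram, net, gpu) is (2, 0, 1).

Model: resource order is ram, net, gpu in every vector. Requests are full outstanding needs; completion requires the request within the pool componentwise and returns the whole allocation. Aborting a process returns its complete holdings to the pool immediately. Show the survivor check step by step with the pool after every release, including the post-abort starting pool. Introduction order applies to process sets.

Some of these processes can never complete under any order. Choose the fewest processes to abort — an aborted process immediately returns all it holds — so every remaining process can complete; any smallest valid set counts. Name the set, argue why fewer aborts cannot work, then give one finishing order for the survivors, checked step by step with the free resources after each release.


Minimum abort set: hotel.
Key observation: aborting hotel returns (1, 1, 0), and golf — hopeless before — runs at step 5 with the returned capacity in the pool.
No smaller set exists: with zero aborts the deadlock remains.
The survivors complete as delta, foxtrot, echo, alpha, golf. Step-by-step check (starting from the post-abort pool):
  pool = (3, 1, 1)
  run delta (needs (2, 0, 0), free (3, 1, 1)); after release of (0, 0, 1) the pool is (3, 1, 2)
  run foxtrot (needs (2, 0, 2), free (3, 1, 2)); after release of (2, 2, 0) the pool is (5, 3, 2)
  run echo (needs (0, 3, 1), free (5, 3, 2)); after release of (3, 3, 0) the pool is (8, 6, 2)
  run alpha (needs (4, 2, 2), free (8, 6, 2)); after release of (2, 1, 2) the pool is (10, 7, 4)
  run golf (needs (10, 1, 0), free (10, 7, 4)); after release of (1, 0, 1) the pool is (11, 7, 5)


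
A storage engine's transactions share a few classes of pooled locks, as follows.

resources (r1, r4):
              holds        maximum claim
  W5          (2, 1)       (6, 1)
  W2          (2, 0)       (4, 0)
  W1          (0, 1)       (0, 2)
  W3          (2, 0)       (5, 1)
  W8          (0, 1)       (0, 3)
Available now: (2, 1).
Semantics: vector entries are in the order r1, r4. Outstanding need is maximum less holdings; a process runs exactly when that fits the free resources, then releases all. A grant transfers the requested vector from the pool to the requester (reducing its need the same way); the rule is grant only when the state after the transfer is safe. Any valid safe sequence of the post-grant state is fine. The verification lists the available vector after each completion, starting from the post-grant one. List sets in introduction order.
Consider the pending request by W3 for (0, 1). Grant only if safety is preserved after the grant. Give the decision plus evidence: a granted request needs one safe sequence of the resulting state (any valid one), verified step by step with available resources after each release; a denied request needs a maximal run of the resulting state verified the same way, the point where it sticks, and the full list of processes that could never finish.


GRANT — the state after the grant stays safe, e.g. via W2, W3, W1, W5, W8.
Key observation: granting shrinks the pool to (2, 0), yet W2 still fits and the chain goes through.
Verifying the post-grant state step by step:
  pool = (2, 0)
  run W2 (needs (2, 0), free (2, 0)); after release of (2, 0) the pool is (4, 0)
  run W3 (needs (3, 0), free (4, 0)); after release of (2, 1) the pool is (6, 1)
  run W1 (needs (0, 1), free (6, 1)); after release of (0, 1) the pool is (6, 2)
  run W5 (needs (4, 0), free (6, 2)); after release of (2, 1) the pool is (8, 3)
  run W8 (needs (0, 2), free (8, 3)); after release of (0, 1) the pool is (8, 4)


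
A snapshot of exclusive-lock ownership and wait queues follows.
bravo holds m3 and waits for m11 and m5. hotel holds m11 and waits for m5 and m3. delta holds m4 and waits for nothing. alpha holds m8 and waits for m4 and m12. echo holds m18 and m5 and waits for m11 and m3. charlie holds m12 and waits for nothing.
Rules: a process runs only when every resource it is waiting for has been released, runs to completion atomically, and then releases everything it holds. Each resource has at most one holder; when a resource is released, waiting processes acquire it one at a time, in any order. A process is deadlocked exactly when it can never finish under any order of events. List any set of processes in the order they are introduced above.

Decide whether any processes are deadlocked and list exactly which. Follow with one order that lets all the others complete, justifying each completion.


The deadlocked set is bravo, hotel and echo.
Key observation: along bravo -> hotel -> bravo, each member waits on what the next one holds — a deadlock; echo is caught in further circular waits.
The rest can finish in the order delta, charlie, alpha.
Walking it through:
  delta waits on nothing -> runs at once and releases m4
  charlie waits on nothing -> runs at once and releases m12
  run alpha (all its waits — m4 and m12 — are resolved); releases m8


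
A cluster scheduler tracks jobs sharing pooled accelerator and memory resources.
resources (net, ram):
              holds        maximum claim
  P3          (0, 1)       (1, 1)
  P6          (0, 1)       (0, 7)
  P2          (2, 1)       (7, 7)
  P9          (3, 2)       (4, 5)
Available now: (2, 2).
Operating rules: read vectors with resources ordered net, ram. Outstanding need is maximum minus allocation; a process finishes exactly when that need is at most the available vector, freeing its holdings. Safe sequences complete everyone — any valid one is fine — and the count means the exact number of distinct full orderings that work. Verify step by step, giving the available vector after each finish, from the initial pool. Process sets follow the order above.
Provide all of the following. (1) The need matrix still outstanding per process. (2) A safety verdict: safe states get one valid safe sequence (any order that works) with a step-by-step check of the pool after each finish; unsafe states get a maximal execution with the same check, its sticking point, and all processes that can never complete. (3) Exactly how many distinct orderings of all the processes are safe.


(1) Outstanding need per process (order net, ram):
  P3: (1, 0)
  P6: (0, 6)
  P2: (5, 6)
  P9: (1, 3)
(2) The state is UNSAFE.
Key observation: once P3, P9 finish, the pool peaks at (5, 5) — and every remaining process still needs more ram than that.
A maximal execution: P3, P9 — then nothing else fits. Walking it through:
  pool = (2, 2)
  P3 needs (1, 0) <= (2, 2) -> finishes; pool += (0, 1) = (2, 3)
  P9 needs (1, 3) <= (2, 3) -> finishes; pool += (3, 2) = (5, 5)
  P6 still needs (0, 6) but only (5, 5) is free — short on ram
  P2 still needs (5, 6) but only (5, 5) is free — short on ram
Processes that can never finish: P6 and P2.
(3) The exact count: 0 of the possible complete orderings are safe sequences.


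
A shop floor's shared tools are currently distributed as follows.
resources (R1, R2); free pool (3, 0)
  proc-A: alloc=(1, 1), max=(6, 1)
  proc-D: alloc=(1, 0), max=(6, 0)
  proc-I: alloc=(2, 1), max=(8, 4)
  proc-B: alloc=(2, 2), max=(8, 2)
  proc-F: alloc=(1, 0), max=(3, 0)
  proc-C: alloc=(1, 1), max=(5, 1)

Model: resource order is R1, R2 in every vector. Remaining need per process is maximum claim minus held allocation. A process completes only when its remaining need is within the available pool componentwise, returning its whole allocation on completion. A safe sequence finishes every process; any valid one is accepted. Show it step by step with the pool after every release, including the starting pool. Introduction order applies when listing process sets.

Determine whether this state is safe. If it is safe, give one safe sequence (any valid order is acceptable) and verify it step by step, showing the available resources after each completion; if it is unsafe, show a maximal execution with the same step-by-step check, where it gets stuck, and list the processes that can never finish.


SAFE, for example via the order proc-F, proc-C, proc-D, proc-A, proc-B, proc-I.
Key observation: proc-C is the earliest step where a requested resource binds exactly: need (4, 0), pool (4, 0) at its turn.
Walking it through:
  pool = (3, 0)
  proc-F needs (2, 0) <= (3, 0) -> finishes; pool += (1, 0) = (4, 0)
  proc-C needs (4, 0) <= (4, 0) -> finishes; pool += (1, 1) = (5, 1)
  proc-D needs (5, 0) <= (5, 1) -> finishes; pool += (1, 0) = (6, 1)
  proc-A needs (5, 0) <= (6, 1) -> finishes; pool += (1, 1) = (7, 2)
  proc-B needs (6, 0) <= (7, 2) -> finishes; pool += (2, 2) = (9, 4)
  proc-I needs (6, 3) <= (9, 4) -> finishes; pool += (2, 1) = (11, 5)


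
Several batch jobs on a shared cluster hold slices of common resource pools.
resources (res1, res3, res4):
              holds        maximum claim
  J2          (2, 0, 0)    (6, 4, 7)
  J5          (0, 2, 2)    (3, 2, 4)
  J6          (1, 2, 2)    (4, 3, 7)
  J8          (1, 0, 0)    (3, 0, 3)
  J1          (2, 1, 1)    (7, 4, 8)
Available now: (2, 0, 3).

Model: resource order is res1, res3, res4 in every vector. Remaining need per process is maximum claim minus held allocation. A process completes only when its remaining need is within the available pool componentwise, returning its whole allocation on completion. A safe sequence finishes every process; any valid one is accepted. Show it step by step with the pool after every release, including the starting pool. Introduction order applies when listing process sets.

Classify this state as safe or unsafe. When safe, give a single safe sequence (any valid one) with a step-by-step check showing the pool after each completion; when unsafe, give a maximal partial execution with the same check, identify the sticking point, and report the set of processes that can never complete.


SAFE. One safe sequence: J8, J5, J6, J2, J1.
Key observation: at J8 the run first touches a limit — (2, 0, 3) against (2, 0, 3), exact on a resource it actually requests.
Step-by-step check:
  pool = (2, 0, 3)
  J8: need (2, 0, 3) fits (2, 0, 3); releases (1, 0, 0), pool now (3, 0, 3)
  J5: need (3, 0, 2) fits (3, 0, 3); releases (0, 2, 2), pool now (3, 2, 5)
  J6: need (3, 1, 5) fits (3, 2, 5); releases (1, 2, 2), pool now (4, 4, 7)
  J2: need (4, 4, 7) fits (4, 4, 7); releases (2, 0, 0), pool now (6, 4, 7)
  J1: need (5, 3, 7) fits (6, 4, 7); releases (2, 1, 1), pool now (8, 5, 8)


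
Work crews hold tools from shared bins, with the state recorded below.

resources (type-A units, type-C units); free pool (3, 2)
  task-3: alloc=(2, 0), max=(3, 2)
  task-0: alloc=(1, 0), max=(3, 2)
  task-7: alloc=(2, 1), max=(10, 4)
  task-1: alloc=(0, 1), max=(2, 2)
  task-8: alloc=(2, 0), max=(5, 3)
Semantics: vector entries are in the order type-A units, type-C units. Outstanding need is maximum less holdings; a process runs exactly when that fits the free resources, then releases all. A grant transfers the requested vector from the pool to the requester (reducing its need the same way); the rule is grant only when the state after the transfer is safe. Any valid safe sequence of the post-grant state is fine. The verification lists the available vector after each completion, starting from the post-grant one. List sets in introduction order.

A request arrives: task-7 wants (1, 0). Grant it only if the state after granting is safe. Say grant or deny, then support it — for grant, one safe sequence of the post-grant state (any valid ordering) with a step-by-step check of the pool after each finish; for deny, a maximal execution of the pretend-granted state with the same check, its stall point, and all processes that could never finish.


GRANT. The post-grant state is safe; one safe sequence: task-3, task-1, task-8, task-0, task-7.
Key observation: the transfer keeps a workable pool ((2, 2)); task-3 starts the safe sequence.
Verifying the post-grant state step by step:
  pool = (2, 2)
  run task-3 (needs (1, 2), free (2, 2)); after release of (2, 0) the pool is (4, 2)
  run task-1 (needs (2, 1), free (4, 2)); after release of (0, 1) the pool is (4, 3)
  run task-8 (needs (3, 3), free (4, 3)); after release of (2, 0) the pool is (6, 3)
  run task-0 (needs (2, 2), free (6, 3)); after release of (1, 0) the pool is (7, 3)
  run task-7 (needs (7, 3), free (7, 3)); after release of (3, 1) the pool is (10, 4)


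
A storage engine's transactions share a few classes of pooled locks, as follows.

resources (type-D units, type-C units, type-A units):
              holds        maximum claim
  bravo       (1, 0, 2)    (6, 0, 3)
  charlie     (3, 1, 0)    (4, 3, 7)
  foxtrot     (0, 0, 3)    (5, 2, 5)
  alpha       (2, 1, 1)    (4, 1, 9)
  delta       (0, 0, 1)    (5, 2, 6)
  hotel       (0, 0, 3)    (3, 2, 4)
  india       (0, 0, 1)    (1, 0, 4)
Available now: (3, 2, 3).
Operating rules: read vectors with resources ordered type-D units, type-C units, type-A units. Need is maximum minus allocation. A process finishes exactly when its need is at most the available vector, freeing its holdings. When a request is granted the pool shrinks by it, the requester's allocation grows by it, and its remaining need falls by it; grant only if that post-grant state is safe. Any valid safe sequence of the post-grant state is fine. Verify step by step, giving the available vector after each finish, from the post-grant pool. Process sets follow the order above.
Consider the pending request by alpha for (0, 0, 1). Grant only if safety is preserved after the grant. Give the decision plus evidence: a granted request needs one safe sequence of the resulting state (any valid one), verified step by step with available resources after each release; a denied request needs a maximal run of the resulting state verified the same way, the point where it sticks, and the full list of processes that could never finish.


DENY — the pretend-granted state is unsafe.
Key observation: after hotel, india the pool peaks at (3, 2, 6), and each blocked process is short somewhere: bravo on type-D units; charlie on type-A units; foxtrot on type-D units; alpha on type-A units; delta on type-D units.
After a pretend grant, a maximal execution: hotel, india — then nothing else fits. Step-by-step check:
  pool = (3, 2, 2)
  hotel: need (3, 2, 1) fits (3, 2, 2); releases (0, 0, 3), pool now (3, 2, 5)
  india: need (1, 0, 3) fits (3, 2, 5); releases (0, 0, 1), pool now (3, 2, 6)
  bravo still needs (5, 0, 1) but only (3, 2, 6) is free — short on type-D units
  charlie still needs (1, 2, 7) but only (3, 2, 6) is free — short on type-A units
  foxtrot still needs (5, 2, 2) but only (3, 2, 6) is free — short on type-D units
  alpha still needs (2, 0, 7) but only (3, 2, 6) is free — short on type-A units
  delta still needs (5, 2, 5) but only (3, 2, 6) is free — short on type-D units
Post-grant, the permanently blocked set is bravo, charlie, foxtrot, alpha and delta.


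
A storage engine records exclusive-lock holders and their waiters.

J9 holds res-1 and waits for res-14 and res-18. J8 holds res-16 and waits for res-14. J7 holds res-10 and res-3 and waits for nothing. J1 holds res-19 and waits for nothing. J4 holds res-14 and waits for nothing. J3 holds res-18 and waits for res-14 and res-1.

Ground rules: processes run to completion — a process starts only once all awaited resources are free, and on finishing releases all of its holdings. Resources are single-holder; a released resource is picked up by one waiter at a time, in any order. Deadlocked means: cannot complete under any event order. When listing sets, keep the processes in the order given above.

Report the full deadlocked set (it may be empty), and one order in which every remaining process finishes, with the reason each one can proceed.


The deadlocked set is J9 and J3.
Key observation: the waits loop around J9 -> J3 -> J9 with no way out; no other process is dragged down with it.
A valid finishing order for the others: J4, J7, J8, J1.
Walking it through:
  J4 waits on nothing -> runs at once and releases res-14
  J7 waits on nothing -> runs at once and releases res-10 and res-3
  J8 waits on res-14 — all released -> runs and releases res-16
  J1 waits on nothing -> runs at once and releases res-19


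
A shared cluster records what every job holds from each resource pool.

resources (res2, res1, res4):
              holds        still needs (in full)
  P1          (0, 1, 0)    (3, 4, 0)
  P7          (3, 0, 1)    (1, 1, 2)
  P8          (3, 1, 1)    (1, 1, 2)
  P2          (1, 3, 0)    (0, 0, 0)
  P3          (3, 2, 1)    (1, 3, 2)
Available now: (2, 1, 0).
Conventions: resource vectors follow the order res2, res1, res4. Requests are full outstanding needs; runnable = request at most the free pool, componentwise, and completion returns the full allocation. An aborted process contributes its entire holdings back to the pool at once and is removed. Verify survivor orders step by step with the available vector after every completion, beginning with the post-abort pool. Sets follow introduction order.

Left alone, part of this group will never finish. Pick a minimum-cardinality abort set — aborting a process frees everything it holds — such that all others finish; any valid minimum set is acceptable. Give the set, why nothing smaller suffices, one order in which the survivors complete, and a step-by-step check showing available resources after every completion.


Minimum abort set: P7 and P3.
Key observation: the returned (6, 2, 2) from P7 and P3 is what brings P8 — unrunnable before, under any order — into play at step 1.
Minimality, checking each single-abort alternative: P1 alone leaves P7 blocked (short on res4); P7 alone leaves P8 blocked (short on res4); P8 alone leaves P7 blocked (short on res4); P2 alone leaves P7 blocked (short on res4); P3 alone leaves P7 blocked (short on res4).
The survivors complete as P8, P1, P2. Step-by-step check (starting from the post-abort pool):
  pool = (8, 3, 2)
  run P8 (needs (1, 1, 2), free (8, 3, 2)); after release of (3, 1, 1) the pool is (11, 4, 3)
  run P1 (needs (3, 4, 0), free (11, 4, 3)); after release of (0, 1, 0) the pool is (11, 5, 3)
  run P2 (needs (0, 0, 0), free (11, 5, 3)); after release of (1, 3, 0) the pool is (12, 8, 3)


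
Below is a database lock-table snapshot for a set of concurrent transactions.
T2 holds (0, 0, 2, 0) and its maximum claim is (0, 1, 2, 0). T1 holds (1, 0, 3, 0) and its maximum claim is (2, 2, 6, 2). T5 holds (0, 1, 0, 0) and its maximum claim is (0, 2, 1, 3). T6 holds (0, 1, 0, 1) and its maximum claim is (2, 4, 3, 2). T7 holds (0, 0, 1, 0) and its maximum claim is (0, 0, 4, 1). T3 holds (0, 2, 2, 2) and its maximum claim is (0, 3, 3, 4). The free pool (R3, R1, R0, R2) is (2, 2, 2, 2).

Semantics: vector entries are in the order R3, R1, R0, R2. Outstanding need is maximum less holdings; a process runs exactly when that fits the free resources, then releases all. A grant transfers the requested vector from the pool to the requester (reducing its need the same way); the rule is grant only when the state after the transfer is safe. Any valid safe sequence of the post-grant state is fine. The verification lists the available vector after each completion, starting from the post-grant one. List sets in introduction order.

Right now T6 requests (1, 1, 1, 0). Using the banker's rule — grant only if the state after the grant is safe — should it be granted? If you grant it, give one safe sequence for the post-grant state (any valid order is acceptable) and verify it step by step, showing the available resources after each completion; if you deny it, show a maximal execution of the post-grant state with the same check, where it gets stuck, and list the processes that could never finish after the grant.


GRANT — the state after the grant stays safe, e.g. via T3, T2, T5, T6, T1, T7.
Key observation: with (1, 1, 1, 2) left after the transfer, T3 can run at once — the state stays safe.
Verifying the post-grant state step by step:
  pool = (1, 1, 1, 2)
  T3: need (0, 1, 1, 2) fits (1, 1, 1, 2); releases (0, 2, 2, 2), pool now (1, 3, 3, 4)
  T2: need (0, 1, 0, 0) fits (1, 3, 3, 4); releases (0, 0, 2, 0), pool now (1, 3, 5, 4)
  T5: need (0, 1, 1, 3) fits (1, 3, 5, 4); releases (0, 1, 0, 0), pool now (1, 4, 5, 4)
  T6: need (1, 2, 2, 1) fits (1, 4, 5, 4); releases (1, 2, 1, 1), pool now (2, 6, 6, 5)
  T1: need (1, 2, 3, 2) fits (2, 6, 6, 5); releases (1, 0, 3, 0), pool now (3, 6, 9, 5)
  T7: need (0, 0, 3, 1) fits (3, 6, 9, 5); releases (0, 0, 1, 0), pool now (3, 6, 10, 5)


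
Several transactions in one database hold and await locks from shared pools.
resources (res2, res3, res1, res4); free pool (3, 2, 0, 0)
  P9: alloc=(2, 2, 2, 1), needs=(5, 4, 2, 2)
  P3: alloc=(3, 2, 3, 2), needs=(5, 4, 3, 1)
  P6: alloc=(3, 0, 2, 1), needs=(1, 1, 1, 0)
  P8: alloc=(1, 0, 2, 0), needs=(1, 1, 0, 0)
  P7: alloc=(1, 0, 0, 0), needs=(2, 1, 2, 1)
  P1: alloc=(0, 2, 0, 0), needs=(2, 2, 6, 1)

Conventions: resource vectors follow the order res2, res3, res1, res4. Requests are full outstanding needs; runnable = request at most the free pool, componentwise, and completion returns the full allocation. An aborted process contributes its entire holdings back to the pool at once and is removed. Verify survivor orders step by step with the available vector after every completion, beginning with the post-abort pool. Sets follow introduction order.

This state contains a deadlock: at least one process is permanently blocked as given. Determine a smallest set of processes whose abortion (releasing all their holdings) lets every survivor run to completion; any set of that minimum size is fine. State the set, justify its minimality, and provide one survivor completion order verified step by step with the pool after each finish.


The answer: abort P3.
Key observation: the deadlocked P9 becomes finishable only because P3 released (3, 2, 3, 2); it completes at step 2 below.
No smaller set exists: with zero aborts the deadlock remains.
The survivors complete as P8, P9, P1, P6, P7. Verifying each step (starting from the post-abort pool):
  pool = (6, 4, 3, 2)
  run P8 (needs (1, 1, 0, 0), free (6, 4, 3, 2)); after release of (1, 0, 2, 0) the pool is (7, 4, 5, 2)
  run P9 (needs (5, 4, 2, 2), free (7, 4, 5, 2)); after release of (2, 2, 2, 1) the pool is (9, 6, 7, 3)
  run P1 (needs (2, 2, 6, 1), free (9, 6, 7, 3)); after release of (0, 2, 0, 0) the pool is (9, 8, 7, 3)
  run P6 (needs (1, 1, 1, 0), free (9, 8, 7, 3)); after release of (3, 0, 2, 1) the pool is (12, 8, 9, 4)
  run P7 (needs (2, 1, 2, 1), free (12, 8, 9, 4)); after release of (1, 0, 0, 0) the pool is (13, 8, 9, 4)


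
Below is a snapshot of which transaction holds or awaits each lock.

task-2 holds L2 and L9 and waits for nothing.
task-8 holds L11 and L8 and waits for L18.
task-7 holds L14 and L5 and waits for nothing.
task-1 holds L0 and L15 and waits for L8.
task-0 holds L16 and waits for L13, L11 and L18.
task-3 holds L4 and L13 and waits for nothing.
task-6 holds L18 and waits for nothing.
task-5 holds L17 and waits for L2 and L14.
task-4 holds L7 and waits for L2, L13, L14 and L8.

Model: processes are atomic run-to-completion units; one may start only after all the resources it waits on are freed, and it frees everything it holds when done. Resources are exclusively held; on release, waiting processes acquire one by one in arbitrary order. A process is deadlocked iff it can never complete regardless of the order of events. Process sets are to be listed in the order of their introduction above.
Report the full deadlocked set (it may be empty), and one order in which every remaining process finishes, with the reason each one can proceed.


Nothing here is deadlocked.
Key observation: all waits point, directly or indirectly, at processes that can finish, so nothing is permanently blocked.
A valid finishing order for the others: task-6, task-3, task-2, task-7, task-8, task-4, task-5, task-1, task-0.
Verifying each step:
  task-6 waits on nothing -> runs at once and releases L18
  task-3 waits on nothing -> runs at once and releases L4 and L13
  task-2 waits on nothing -> runs at once and releases L2 and L9
  task-7 waits on nothing -> runs at once and releases L14 and L5
  task-8: everything it awaited (L18) is free; runs, freeing L11 and L8
  task-4: everything it awaited (L2, L13, L14 and L8) is free; runs, freeing L7
  task-5: everything it awaited (L2 and L14) is free; runs, freeing L17
  task-1: everything it awaited (L8) is free; runs, freeing L0 and L15
  task-0: everything it awaited (L13, L11 and L18) is free; runs, freeing L16


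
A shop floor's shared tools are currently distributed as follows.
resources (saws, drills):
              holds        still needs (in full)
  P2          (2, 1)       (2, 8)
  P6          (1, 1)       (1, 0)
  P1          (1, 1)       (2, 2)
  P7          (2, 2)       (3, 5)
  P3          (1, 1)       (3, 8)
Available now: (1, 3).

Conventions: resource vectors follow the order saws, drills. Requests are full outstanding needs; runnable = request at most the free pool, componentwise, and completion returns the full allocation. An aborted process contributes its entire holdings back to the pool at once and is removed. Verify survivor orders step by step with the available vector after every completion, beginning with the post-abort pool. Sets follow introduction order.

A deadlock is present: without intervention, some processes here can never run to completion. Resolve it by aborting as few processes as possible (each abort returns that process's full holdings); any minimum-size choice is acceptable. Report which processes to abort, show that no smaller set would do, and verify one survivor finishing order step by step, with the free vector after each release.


The answer: abort P2.
Key observation: the deadlocked P3 becomes finishable only because P2 released (2, 1); it completes at step 4 below.
Minimality: the empty abort set fails — the state is deadlocked as it stands.
The survivors complete as P6, P1, P7, P3. Check, step by step (starting from the post-abort pool):
  pool = (3, 4)
  P6 needs (1, 0) <= (3, 4) -> finishes; pool += (1, 1) = (4, 5)
  P1 needs (2, 2) <= (4, 5) -> finishes; pool += (1, 1) = (5, 6)
  P7 needs (3, 5) <= (5, 6) -> finishes; pool += (2, 2) = (7, 8)
  P3 needs (3, 8) <= (7, 8) -> finishes; pool += (1, 1) = (8, 9)


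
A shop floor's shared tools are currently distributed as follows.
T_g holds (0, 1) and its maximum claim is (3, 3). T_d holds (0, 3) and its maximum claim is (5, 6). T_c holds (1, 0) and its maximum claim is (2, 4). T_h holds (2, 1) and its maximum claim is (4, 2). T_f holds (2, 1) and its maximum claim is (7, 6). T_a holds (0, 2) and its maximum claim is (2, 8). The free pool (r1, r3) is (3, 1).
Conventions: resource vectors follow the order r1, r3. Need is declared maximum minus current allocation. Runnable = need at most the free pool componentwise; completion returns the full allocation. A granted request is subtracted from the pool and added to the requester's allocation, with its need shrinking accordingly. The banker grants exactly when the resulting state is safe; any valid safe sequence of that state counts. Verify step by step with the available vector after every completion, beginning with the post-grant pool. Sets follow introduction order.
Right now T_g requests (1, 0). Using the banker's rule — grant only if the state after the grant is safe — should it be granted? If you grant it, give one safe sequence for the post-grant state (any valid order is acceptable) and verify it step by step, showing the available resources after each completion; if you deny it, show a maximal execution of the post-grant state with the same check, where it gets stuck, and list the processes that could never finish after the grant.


GRANT: granting preserves safety; a valid post-grant sequence is T_h, T_g, T_d, T_c, T_a, T_f.
Key observation: granting shrinks the pool to (2, 1), yet T_h still fits and the chain goes through.
Check on the post-grant state, step by step:
  pool = (2, 1)
  T_h: need (2, 1) fits (2, 1); releases (2, 1), pool now (4, 2)
  T_g: need (2, 2) fits (4, 2); releases (1, 1), pool now (5, 3)
  T_d: need (5, 3) fits (5, 3); releases (0, 3), pool now (5, 6)
  T_c: need (1, 4) fits (5, 6); releases (1, 0), pool now (6, 6)
  T_a: need (2, 6) fits (6, 6); releases (0, 2), pool now (6, 8)
  T_f: need (5, 5) fits (6, 8); releases (2, 1), pool now (8, 9)
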